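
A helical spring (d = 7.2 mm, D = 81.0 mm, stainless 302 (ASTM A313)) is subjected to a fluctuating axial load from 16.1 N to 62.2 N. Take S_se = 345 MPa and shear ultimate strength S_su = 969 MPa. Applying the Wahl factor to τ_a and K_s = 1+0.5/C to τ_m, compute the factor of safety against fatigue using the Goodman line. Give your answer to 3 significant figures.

C = D/d = 81.0/7.2 = 11.2500; K_W = (4C−1)/(4C−4)+0.615/C = 1.1278; K_s = 1+0.5/C = 1.0444
F_a = (F_max−F_min)/2 = 23.05 N; F_m = (F_max+F_min)/2 = 39.15 N
τ_a = K_W·8F_aD/(πd³) = 1.1278 × 12.738 = 14.366 MPa
τ_m = K_s·8F_mD/(πd³) = 1.0444 × 21.635 = 22.597 MPa
Goodman: 1/n_f = τ_a/S_se + τ_m/S_su = 14.366/345 + 22.597/969 = 0.04164 + 0.02332 = 0.064961
n_f = 1/0.064961 = 15.39

15.4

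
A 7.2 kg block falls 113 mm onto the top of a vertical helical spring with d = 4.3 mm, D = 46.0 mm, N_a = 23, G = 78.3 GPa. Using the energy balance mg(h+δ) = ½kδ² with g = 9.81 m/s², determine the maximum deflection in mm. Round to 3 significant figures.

161 mm

k = Gd⁴/(8D³N_a) = (78.3×10³)(4.3⁴)/(8·46.0³·23) = 1.4947 N/mm
W = mg = 7.2 × 9.81 = 70.632 N
½kδ² − Wδ − Wh = 0 → δ = (W + √(W² + 2kWh))/k
δ = (70.632 + √(4988.9 + 23859.1))/1.4947 = (70.632 + 169.85)/1.4947 = 160.89 mm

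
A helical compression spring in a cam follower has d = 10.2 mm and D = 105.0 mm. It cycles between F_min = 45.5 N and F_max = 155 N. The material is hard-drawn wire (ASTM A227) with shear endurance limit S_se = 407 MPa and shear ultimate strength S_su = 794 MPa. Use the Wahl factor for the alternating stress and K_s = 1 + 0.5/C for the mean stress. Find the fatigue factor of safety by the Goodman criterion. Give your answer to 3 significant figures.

13.9

C = D/d = 105.0/10.2 = 10.2941; K_W = (4C−1)/(4C−4)+0.615/C = 1.1404; K_s = 1+0.5/C = 1.0486
F_a = (F_max−F_min)/2 = 54.75 N; F_m = (F_max+F_min)/2 = 100.25 N
τ_a = K_W·8F_aD/(πd³) = 1.1404 × 13.795 = 15.732 MPa
τ_m = K_s·8F_mD/(πd³) = 1.0486 × 25.259 = 26.486 MPa
Goodman: 1/n_f = τ_a/S_se + τ_m/S_su = 15.732/407 + 26.486/794 = 0.03865 + 0.03336 = 0.072011
n_f = 1/0.072011 = 13.89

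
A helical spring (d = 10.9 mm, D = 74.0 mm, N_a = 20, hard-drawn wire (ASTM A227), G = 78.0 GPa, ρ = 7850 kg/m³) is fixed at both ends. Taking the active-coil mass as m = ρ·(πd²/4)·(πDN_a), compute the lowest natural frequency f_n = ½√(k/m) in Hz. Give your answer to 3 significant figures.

35.3 Hz

k = Gd⁴/(8D³N_a) = (78.0×10³)(10.9⁴)/(8·74.0³·20) = 16.982 N/mm = 16982 N/m
Wire length L = πDN_a = π·74.0·20 = 4649.6 mm
m = ρ·(πd²/4)·L = 7850 × 93.313×10⁻⁶ m² × 4.6496 m = 3.4058 kg
f_n = ½√(k/m) = 0.5·√(16982/3.4058) = 0.5·√(4986.1) = 35.306 Hz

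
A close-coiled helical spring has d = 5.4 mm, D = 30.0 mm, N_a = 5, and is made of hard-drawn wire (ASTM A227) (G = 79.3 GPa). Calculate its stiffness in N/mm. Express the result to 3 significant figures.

62.4 N/mm

k = Gd⁴/(8D³N_a) = (79.3×10³ × 5.4⁴) / (8 × 30.0³ × 5)
  = 6.74292e+07 / 1.08e+06 = 62.434 N/mm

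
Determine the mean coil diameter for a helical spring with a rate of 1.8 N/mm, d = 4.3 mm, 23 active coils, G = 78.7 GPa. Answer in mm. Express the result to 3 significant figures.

D = (Gd⁴/(8N_a·k))^(1/3) = (78.7×10³·4.3⁴/(8·23·1.8))^(1/3)
  = (81237.8)^(1/3) = 43.3098 mm

43.3 mm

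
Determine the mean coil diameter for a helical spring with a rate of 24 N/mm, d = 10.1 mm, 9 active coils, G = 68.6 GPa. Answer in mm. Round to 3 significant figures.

74.5 mm

D = (Gd⁴/(8N_a·k))^(1/3) = (68.6×10³·10.1⁴/(8·9·24))^(1/3)
  = (413110)^(1/3) = 74.4770 mm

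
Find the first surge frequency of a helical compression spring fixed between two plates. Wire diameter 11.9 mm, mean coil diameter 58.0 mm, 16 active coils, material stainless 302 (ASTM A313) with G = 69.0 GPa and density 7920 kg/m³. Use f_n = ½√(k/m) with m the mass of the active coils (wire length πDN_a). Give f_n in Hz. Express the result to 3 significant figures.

73.4 Hz

k = Gd⁴/(8D³N_a) = (69.0×10³)(11.9⁴)/(8·58.0³·16) = 55.404 N/mm = 55404 N/m
Wire length L = πDN_a = π·58.0·16 = 2915.4 mm
m = ρ·(πd²/4)·L = 7920 × 111.22×10⁻⁶ m² × 2.9154 m = 2.5681 kg
f_n = ½√(k/m) = 0.5·√(55404/2.5681) = 0.5·√(21574) = 73.441 Hz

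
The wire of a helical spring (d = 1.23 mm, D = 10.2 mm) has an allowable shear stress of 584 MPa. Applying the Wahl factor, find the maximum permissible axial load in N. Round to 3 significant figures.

C = D/d = 10.2/1.23 = 8.2927
K_W = (4C−1)/(4C−4) + 0.615/C = 32.171/29.171 + 0.0742 = 1.1770
τ_max = K·8FD/(πd³) → F_max = τ_allow·πd³/(8DK)
F_max = 584·π·1.23³/(8·10.2·1.1770) = 3414.1/96.044 = 35.548 N

35.5 N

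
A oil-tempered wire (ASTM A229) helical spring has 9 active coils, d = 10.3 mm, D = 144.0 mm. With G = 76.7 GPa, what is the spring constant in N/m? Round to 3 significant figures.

4020 N/m

k = Gd⁴/(8D³N_a) = (76.7×10³ × 10.3⁴) / (8 × 144.0³ × 9)
  = 8.63265e+08 / 2.14991e+08 = 4.0154 N/mm = 4015.4 N/m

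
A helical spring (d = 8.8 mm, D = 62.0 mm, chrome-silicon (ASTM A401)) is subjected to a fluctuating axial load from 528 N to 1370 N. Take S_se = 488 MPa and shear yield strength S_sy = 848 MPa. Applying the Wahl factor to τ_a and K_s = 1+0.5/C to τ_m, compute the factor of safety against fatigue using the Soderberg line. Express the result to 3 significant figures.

C = D/d = 62.0/8.8 = 7.0455; K_W = (4C−1)/(4C−4)+0.615/C = 1.2114; K_s = 1+0.5/C = 1.0710
F_a = (F_max−F_min)/2 = 421 N; F_m = (F_max+F_min)/2 = 949 N
τ_a = K_W·8F_aD/(πd³) = 1.2114 × 97.536 = 118.15 MPa
τ_m = K_s·8F_mD/(πd³) = 1.0710 × 219.86 = 235.47 MPa
Soderberg: 1/n_f = τ_a/S_se + τ_m/S_sy = 118.15/488 + 235.47/848 = 0.24211 + 0.27767 = 0.51978
n_f = 1/0.51978 = 1.924

1.92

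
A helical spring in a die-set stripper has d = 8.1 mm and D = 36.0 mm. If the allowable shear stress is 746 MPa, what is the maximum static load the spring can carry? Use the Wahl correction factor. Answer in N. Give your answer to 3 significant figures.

C = D/d = 36.0/8.1 = 4.4444
K_W = (4C−1)/(4C−4) + 0.615/C = 16.778/13.778 + 0.1384 = 1.3561
τ_max = K·8FD/(πd³) → F_max = τ_allow·πd³/(8DK)
F_max = 746·π·8.1³/(8·36.0·1.3561) = 1.2455e+06/390.56 = 3189 N

3190 N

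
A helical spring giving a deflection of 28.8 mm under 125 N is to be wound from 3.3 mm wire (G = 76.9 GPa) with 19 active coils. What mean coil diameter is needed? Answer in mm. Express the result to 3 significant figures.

24.0 mm

Required rate k = F/δ = 125/28.8 = 4.3403 N/mm
D = (Gd⁴/(8N_a·k))^(1/3) = (76.9×10³·3.3⁴/(8·19·4.3403))^(1/3)
  = (13823.6)^(1/3) = 23.9998 mm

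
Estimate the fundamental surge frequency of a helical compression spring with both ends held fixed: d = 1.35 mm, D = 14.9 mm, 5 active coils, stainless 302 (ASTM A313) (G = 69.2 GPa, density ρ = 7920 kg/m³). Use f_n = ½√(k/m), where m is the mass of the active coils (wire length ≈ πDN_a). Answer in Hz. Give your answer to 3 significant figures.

k = Gd⁴/(8D³N_a) = (69.2×10³)(1.35⁴)/(8·14.9³·5) = 1.7371 N/mm = 1737.1 N/m
Wire length L = πDN_a = π·14.9·5 = 234.05 mm
m = ρ·(πd²/4)·L = 7920 × 1.4314×10⁻⁶ m² × 0.23405 m = 0.0026533 kg
f_n = ½√(k/m) = 0.5·√(1737.1/0.0026533) = 0.5·√(6.5469e+05) = 404.56 Hz

405 Hz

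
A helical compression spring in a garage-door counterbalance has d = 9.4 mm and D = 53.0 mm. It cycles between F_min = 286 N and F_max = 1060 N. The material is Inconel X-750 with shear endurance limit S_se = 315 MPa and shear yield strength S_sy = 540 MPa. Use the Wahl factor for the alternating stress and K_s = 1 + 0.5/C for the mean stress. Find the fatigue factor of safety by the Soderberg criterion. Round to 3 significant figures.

C = D/d = 53.0/9.4 = 5.6383; K_W = (4C−1)/(4C−4)+0.615/C = 1.2708; K_s = 1+0.5/C = 1.0887
F_a = (F_max−F_min)/2 = 387 N; F_m = (F_max+F_min)/2 = 673 N
τ_a = K_W·8F_aD/(πd³) = 1.2708 × 62.884 = 79.912 MPa
τ_m = K_s·8F_mD/(πd³) = 1.0887 × 109.36 = 119.05 MPa
Soderberg: 1/n_f = τ_a/S_se + τ_m/S_sy = 79.912/315 + 119.05/540 = 0.25369 + 0.22047 = 0.47416
n_f = 1/0.47416 = 2.109

2.11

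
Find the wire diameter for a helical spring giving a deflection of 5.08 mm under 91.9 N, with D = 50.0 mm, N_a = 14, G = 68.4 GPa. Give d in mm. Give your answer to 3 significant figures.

7.80 mm

Required rate k = F/δ = 91.9/5.08 = 18.091 N/mm
d = (8D³N_a·k / G)^(1/4) = (8·50.0³·14·18.091 / (68.4×10³))^0.25
  = (3702.7)^0.25 = 7.8007 mm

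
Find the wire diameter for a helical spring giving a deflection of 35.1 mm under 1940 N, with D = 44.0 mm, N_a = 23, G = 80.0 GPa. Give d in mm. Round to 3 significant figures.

Required rate k = F/δ = 1940/35.1 = 55.271 N/mm
d = (8D³N_a·k / G)^(1/4) = (8·44.0³·23·55.271 / (80.0×10³))^0.25
  = (10829)^0.25 = 10.2011 mm

10.2 mm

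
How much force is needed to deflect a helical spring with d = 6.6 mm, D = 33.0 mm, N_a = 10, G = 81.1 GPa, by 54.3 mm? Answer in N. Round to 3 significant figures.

k = Gd⁴/(8D³N_a) = (81.1×10³)(6.6⁴)/(8·33.0³·10) = 53.526 N/mm
F = k·δ = 53.526 × 54.3 = 2906.5 N

2910 N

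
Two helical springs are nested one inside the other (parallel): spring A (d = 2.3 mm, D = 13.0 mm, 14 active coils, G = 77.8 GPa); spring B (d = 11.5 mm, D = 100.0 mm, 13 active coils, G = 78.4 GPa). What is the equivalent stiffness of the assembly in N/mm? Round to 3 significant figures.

22.0 N/mm

k_A = Gd⁴/(8D³N_a) = (77.8×10³)(2.3⁴)/(8·13.0³·14) = 8.848 N/mm
k_B = Gd⁴/(8D³N_a) = (78.4×10³)(11.5⁴)/(8·100.0³·13) = 13.185 N/mm
Parallel: k_eq = 8.848 + 13.185 = 22.033 N/mm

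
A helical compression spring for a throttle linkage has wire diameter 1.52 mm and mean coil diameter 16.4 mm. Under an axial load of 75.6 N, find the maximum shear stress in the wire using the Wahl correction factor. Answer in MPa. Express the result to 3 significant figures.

1020 MPa

Spring index C = D/d = 16.4/1.52 = 10.7895
K_W = (4C−1)/(4C−4) + 0.615/C = 42.158/39.158 + 0.0570 = 1.1336
τ₀ = 8FD/(πd³) = 8·75.6·16.4/(π·1.52³) = 9918.72/11.033 = 899.03 MPa
τ_max = K·τ₀ = 1.1336 × 899.03 = 1019.2 MPa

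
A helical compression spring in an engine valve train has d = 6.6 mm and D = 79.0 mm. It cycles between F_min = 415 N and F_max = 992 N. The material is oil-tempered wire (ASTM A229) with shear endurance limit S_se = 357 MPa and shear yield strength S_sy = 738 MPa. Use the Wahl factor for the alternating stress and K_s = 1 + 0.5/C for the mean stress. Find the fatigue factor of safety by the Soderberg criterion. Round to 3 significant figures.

0.753

C = D/d = 79.0/6.6 = 11.9697; K_W = (4C−1)/(4C−4)+0.615/C = 1.1197; K_s = 1+0.5/C = 1.0418
F_a = (F_max−F_min)/2 = 288.5 N; F_m = (F_max+F_min)/2 = 703.5 N
τ_a = K_W·8F_aD/(πd³) = 1.1197 × 201.87 = 226.05 MPa
τ_m = K_s·8F_mD/(πd³) = 1.0418 × 492.27 = 512.83 MPa
Soderberg: 1/n_f = τ_a/S_se + τ_m/S_sy = 226.05/357 + 512.83/738 = 0.63319 + 0.69489 = 1.3281
n_f = 1/1.3281 = 0.753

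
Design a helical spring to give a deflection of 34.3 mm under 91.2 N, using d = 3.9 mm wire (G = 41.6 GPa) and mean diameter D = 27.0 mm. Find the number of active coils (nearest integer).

Required rate k = F/δ = 91.2/34.3 = 2.6589 N/mm
N_a = Gd⁴/(8D³k) = (41.6×10³ × 3.9⁴)/(8 × 27.0³ × 2.6589)
    = 9.62391e+06 / 418680 = 22.99 → 23 coils

23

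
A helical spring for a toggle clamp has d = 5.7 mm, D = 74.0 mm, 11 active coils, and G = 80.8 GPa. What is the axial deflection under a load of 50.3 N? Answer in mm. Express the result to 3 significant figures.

21.0 mm

k = Gd⁴/(8D³N_a) = (80.8×10³)(5.7⁴)/(8·74.0³·11) = 2.3918 N/mm
δ = F/k = 50.3 / 2.3918 = 21.03 mm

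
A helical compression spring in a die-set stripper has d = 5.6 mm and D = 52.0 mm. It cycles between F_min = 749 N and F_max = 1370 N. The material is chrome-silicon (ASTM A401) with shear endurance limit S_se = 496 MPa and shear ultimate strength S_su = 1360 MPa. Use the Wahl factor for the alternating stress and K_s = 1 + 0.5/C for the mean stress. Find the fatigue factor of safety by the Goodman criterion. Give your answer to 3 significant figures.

0.858

C = D/d = 52.0/5.6 = 9.2857; K_W = (4C−1)/(4C−4)+0.615/C = 1.1567; K_s = 1+0.5/C = 1.0538
F_a = (F_max−F_min)/2 = 310.5 N; F_m = (F_max+F_min)/2 = 1059.5 N
τ_a = K_W·8F_aD/(πd³) = 1.1567 × 234.12 = 270.82 MPa
τ_m = K_s·8F_mD/(πd³) = 1.0538 × 798.88 = 841.89 MPa
Goodman: 1/n_f = τ_a/S_se + τ_m/S_su = 270.82/496 + 841.89/1360 = 0.54601 + 0.61904 = 1.165
n_f = 1/1.165 = 0.8583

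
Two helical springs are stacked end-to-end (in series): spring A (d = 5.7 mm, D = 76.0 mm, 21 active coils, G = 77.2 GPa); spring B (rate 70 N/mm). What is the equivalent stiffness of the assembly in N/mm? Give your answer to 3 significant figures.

k_A = Gd⁴/(8D³N_a) = (77.2×10³)(5.7⁴)/(8·76.0³·21) = 1.105 N/mm
Series: 1/k_eq = 1/1.105 + 1/70 = 0.91925; k_eq = 1.0878 N/mm

1.09 N/mm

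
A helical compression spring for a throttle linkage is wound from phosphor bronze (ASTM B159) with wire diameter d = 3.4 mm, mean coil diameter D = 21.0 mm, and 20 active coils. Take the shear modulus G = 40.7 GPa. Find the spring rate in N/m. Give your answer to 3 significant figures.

k = Gd⁴/(8D³N_a) = (40.7×10³ × 3.4⁴) / (8 × 21.0³ × 20)
  = 5.43889e+06 / 1.48176e+06 = 3.6706 N/mm = 3670.6 N/m

3670 N/m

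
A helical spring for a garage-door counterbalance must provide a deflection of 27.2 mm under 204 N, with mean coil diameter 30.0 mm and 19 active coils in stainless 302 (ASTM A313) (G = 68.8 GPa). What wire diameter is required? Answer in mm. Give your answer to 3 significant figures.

Required rate k = F/δ = 204/27.2 = 7.5 N/mm
d = (8D³N_a·k / G)^(1/4) = (8·30.0³·19·7.5 / (68.8×10³))^0.25
  = (447.38)^0.25 = 4.5991 mm

4.60 mm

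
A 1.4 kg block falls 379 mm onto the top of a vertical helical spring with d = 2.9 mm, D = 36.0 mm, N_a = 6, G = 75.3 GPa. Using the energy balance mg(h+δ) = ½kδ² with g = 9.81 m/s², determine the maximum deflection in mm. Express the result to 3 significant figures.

k = Gd⁴/(8D³N_a) = (75.3×10³)(2.9⁴)/(8·36.0³·6) = 2.3781 N/mm
W = mg = 1.4 × 9.81 = 13.734 N
½kδ² − Wδ − Wh = 0 → δ = (W + √(W² + 2kWh))/k
δ = (13.734 + √(188.62 + 24757.4))/2.3781 = (13.734 + 157.94)/2.3781 = 72.189 mm

72.2 mm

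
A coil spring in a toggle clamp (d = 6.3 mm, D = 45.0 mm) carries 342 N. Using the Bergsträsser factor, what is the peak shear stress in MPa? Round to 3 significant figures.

Spring index C = D/d = 45.0/6.3 = 7.1429
K_B = (4C+2)/(4C−3) = 30.571/25.571 = 1.1955
τ₀ = 8FD/(πd³) = 8·342·45.0/(π·6.3³) = 123120/785.55 = 156.73 MPa
τ_max = K·τ₀ = 1.1955 × 156.73 = 187.38 MPa

187 MPa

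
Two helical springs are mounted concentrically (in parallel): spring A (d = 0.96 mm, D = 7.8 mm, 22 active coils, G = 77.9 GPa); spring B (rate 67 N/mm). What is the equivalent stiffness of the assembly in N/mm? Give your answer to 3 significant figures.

67.8 N/mm

k_A = Gd⁴/(8D³N_a) = (77.9×10³)(0.96⁴)/(8·7.8³·22) = 0.79218 N/mm
Parallel: k_eq = 0.79218 + 67 = 67.792 N/mm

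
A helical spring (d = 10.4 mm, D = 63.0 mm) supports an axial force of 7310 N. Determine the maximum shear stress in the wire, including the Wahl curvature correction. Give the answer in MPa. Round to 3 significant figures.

Spring index C = D/d = 63.0/10.4 = 6.0577
K_W = (4C−1)/(4C−4) + 0.615/C = 23.231/20.231 + 0.1015 = 1.2498
τ₀ = 8FD/(πd³) = 8·7310·63.0/(π·10.4³) = 3.68424e+06/3533.9 = 1042.6 MPa
τ_max = K·τ₀ = 1.2498 × 1042.6 = 1303 MPa

1300 MPa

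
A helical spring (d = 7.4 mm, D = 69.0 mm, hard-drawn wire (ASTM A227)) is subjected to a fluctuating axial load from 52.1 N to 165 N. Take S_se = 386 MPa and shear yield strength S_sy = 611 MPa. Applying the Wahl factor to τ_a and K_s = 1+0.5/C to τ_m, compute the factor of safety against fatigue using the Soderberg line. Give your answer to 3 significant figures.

6.47

C = D/d = 69.0/7.4 = 9.3243; K_W = (4C−1)/(4C−4)+0.615/C = 1.1561; K_s = 1+0.5/C = 1.0536
F_a = (F_max−F_min)/2 = 56.45 N; F_m = (F_max+F_min)/2 = 108.55 N
τ_a = K_W·8F_aD/(πd³) = 1.1561 × 24.477 = 28.297 MPa
τ_m = K_s·8F_mD/(πd³) = 1.0536 × 47.068 = 49.592 MPa
Soderberg: 1/n_f = τ_a/S_se + τ_m/S_sy = 28.297/386 + 49.592/611 = 0.07331 + 0.08116 = 0.15447
n_f = 1/0.15447 = 6.474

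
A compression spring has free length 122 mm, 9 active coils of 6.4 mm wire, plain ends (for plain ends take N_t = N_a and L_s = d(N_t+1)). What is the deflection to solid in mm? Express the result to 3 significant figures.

N_t = 9; L_s = 6.4·10 = 64 mm
δ_solid = L₀ − L_s = 122 − 64 = 58 mm

58.0 mm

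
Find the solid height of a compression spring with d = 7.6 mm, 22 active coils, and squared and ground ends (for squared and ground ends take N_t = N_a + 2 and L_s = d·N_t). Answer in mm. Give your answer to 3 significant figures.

squared and ground ends: N_t = N_a + 2 = 22 + 2 = 24
L_s = d·N_t = 7.6 × 24 = 182.4 mm

182 mm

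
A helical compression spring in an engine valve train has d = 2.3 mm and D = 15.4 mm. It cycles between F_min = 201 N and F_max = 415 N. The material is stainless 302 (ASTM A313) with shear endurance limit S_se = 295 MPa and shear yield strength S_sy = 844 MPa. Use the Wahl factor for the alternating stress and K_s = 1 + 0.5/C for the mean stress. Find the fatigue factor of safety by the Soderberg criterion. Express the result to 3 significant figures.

0.371

C = D/d = 15.4/2.3 = 6.6957; K_W = (4C−1)/(4C−4)+0.615/C = 1.2235; K_s = 1+0.5/C = 1.0747
F_a = (F_max−F_min)/2 = 107 N; F_m = (F_max+F_min)/2 = 308 N
τ_a = K_W·8F_aD/(πd³) = 1.2235 × 344.87 = 421.96 MPa
τ_m = K_s·8F_mD/(πd³) = 1.0747 × 992.72 = 1066.9 MPa
Soderberg: 1/n_f = τ_a/S_se + τ_m/S_sy = 421.96/295 + 1066.9/844 = 1.43039 + 1.26405 = 2.6944
n_f = 1/2.6944 = 0.3711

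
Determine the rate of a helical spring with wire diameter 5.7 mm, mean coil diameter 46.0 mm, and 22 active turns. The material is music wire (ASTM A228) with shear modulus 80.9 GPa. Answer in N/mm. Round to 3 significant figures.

4.98 N/mm

k = Gd⁴/(8D³N_a) = (80.9×10³ × 5.7⁴) / (8 × 46.0³ × 22)
  = 8.5398e+07 / 1.71311e+07 = 4.985 N/mm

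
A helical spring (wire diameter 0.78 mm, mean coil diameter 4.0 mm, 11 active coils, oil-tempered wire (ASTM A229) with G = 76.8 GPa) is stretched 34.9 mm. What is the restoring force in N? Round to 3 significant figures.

k = Gd⁴/(8D³N_a) = (76.8×10³)(0.78⁴)/(8·4.0³·11) = 5.0475 N/mm
F = k·δ = 5.0475 × 34.9 = 176.16 N

176 N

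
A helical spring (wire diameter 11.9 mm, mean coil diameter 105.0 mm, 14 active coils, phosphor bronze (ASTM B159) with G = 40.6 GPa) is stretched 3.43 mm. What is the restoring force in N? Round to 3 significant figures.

21.5 N

k = Gd⁴/(8D³N_a) = (40.6×10³)(11.9⁴)/(8·105.0³·14) = 6.2795 N/mm
F = k·δ = 6.2795 × 3.43 = 21.539 N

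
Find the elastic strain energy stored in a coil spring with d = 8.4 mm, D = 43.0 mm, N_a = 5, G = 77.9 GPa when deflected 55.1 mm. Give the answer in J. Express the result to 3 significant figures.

185 J

k = Gd⁴/(8D³N_a) = (77.9×10³)(8.4⁴)/(8·43.0³·5) = 121.95 N/mm
U = ½kδ² = 0.5 × 121.95 × 55.1² = 1.8512e+05 N·mm = 185.12 J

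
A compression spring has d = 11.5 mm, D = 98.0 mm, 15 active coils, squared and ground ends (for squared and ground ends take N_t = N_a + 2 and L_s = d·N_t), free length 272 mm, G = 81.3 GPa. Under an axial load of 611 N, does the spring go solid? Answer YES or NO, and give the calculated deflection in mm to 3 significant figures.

NO, δ = 48.5 mm

k = Gd⁴/(8D³N_a) = (81.3×10³)(11.5⁴)/(8·98.0³·15) = 12.59 N/mm
N_t = 17; L_s = 11.5·17 = 195.5 mm; δ_solid = L₀ − L_s = 272 − 195.5 = 76.5 mm
δ = F/k = 611/12.59 = 48.531 mm
δ < δ_solid → spring does not go solid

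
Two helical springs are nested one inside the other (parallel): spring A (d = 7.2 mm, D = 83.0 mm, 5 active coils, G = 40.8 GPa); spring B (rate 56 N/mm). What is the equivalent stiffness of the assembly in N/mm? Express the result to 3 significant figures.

60.8 N/mm

k_A = Gd⁴/(8D³N_a) = (40.8×10³)(7.2⁴)/(8·83.0³·5) = 4.794 N/mm
Parallel: k_eq = 4.794 + 56 = 60.794 N/mm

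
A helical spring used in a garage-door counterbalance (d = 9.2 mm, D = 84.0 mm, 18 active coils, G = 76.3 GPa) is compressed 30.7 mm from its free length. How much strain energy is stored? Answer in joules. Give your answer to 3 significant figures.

k = Gd⁴/(8D³N_a) = (76.3×10³)(9.2⁴)/(8·84.0³·18) = 6.4044 N/mm
U = ½kδ² = 0.5 × 6.4044 × 30.7² = 3018 N·mm = 3.018 J

3.02 J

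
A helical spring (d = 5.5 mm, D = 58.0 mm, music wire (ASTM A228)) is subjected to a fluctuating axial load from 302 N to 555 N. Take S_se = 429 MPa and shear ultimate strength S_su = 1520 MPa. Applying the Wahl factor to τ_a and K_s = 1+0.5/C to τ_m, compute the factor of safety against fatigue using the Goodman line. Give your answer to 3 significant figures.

1.79

C = D/d = 58.0/5.5 = 10.5455; K_W = (4C−1)/(4C−4)+0.615/C = 1.1369; K_s = 1+0.5/C = 1.0474
F_a = (F_max−F_min)/2 = 126.5 N; F_m = (F_max+F_min)/2 = 428.5 N
τ_a = K_W·8F_aD/(πd³) = 1.1369 × 112.3 = 127.67 MPa
τ_m = K_s·8F_mD/(πd³) = 1.0474 × 380.39 = 398.43 MPa
Goodman: 1/n_f = τ_a/S_se + τ_m/S_su = 127.67/429 + 398.43/1520 = 0.29760 + 0.26212 = 0.55972
n_f = 1/0.55972 = 1.787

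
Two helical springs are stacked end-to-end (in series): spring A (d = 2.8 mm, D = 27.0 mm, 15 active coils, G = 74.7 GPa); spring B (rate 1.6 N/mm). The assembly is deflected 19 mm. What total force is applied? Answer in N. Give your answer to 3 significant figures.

k_A = Gd⁴/(8D³N_a) = (74.7×10³)(2.8⁴)/(8·27.0³·15) = 1.9439 N/mm
Series: 1/k_eq = 1/1.9439 + 1/1.6 = 1.1394; k_eq = 0.87764 N/mm
F = k_eq·δ = 0.87764·19 = 16.675 N

16.7 N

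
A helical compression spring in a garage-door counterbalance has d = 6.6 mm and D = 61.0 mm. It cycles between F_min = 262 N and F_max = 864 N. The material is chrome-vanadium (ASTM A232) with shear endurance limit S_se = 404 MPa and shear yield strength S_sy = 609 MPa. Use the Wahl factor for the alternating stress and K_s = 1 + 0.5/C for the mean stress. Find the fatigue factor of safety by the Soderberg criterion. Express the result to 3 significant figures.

1.01

C = D/d = 61.0/6.6 = 9.2424; K_W = (4C−1)/(4C−4)+0.615/C = 1.1575; K_s = 1+0.5/C = 1.0541
F_a = (F_max−F_min)/2 = 301 N; F_m = (F_max+F_min)/2 = 563 N
τ_a = K_W·8F_aD/(πd³) = 1.1575 × 162.63 = 188.25 MPa
τ_m = K_s·8F_mD/(πd³) = 1.0541 × 304.19 = 320.65 MPa
Soderberg: 1/n_f = τ_a/S_se + τ_m/S_sy = 188.25/404 + 320.65/609 = 0.46597 + 0.52651 = 0.99248
n_f = 1/0.99248 = 1.008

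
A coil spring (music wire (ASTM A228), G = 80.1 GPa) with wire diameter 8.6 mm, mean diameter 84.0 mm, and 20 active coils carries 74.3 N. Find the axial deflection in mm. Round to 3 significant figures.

k = Gd⁴/(8D³N_a) = (80.1×10³)(8.6⁴)/(8·84.0³·20) = 4.6203 N/mm
δ = F/k = 74.3 / 4.6203 = 16.081 mm

16.1 mm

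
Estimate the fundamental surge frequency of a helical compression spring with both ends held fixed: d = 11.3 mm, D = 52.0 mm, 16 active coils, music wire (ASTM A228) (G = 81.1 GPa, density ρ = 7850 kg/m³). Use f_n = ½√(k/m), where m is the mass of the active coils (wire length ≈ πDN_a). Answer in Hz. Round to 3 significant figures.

k = Gd⁴/(8D³N_a) = (81.1×10³)(11.3⁴)/(8·52.0³·16) = 73.471 N/mm = 73471 N/m
Wire length L = πDN_a = π·52.0·16 = 2613.8 mm
m = ρ·(πd²/4)·L = 7850 × 100.29×10⁻⁶ m² × 2.6138 m = 2.0577 kg
f_n = ½√(k/m) = 0.5·√(73471/2.0577) = 0.5·√(35705) = 94.478 Hz

94.5 Hz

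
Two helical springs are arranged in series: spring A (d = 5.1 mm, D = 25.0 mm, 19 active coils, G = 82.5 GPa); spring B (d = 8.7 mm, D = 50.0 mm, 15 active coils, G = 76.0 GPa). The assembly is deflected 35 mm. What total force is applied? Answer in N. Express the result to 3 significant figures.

k_A = Gd⁴/(8D³N_a) = (82.5×10³)(5.1⁴)/(8·25.0³·19) = 23.5 N/mm
k_B = Gd⁴/(8D³N_a) = (76.0×10³)(8.7⁴)/(8·50.0³·15) = 29.027 N/mm
Series: 1/k_eq = 1/23.5 + 1/29.027 = 0.077004; k_eq = 12.986 N/mm
F = k_eq·δ = 12.986·35 = 454.52 N

455 N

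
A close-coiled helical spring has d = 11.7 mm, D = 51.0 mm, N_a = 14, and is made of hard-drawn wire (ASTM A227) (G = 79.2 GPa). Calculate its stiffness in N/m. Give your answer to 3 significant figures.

k = Gd⁴/(8D³N_a) = (79.2×10³ × 11.7⁴) / (8 × 51.0³ × 14)
  = 1.48412e+09 / 1.48569e+07 = 99.894 N/mm = 99894 N/m

99900 N/m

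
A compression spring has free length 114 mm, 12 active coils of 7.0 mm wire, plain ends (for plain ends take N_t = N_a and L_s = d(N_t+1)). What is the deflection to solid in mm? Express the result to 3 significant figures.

23.0 mm

N_t = 12; L_s = 7.0·13 = 91 mm
δ_solid = L₀ − L_s = 114 − 91 = 23 mm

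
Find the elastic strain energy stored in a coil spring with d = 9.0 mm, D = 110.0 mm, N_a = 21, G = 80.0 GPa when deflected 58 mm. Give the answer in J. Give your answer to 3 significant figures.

3.95 J

k = Gd⁴/(8D³N_a) = (80.0×10³)(9.0⁴)/(8·110.0³·21) = 2.3473 N/mm
U = ½kδ² = 0.5 × 2.3473 × 58² = 3948.2 N·mm = 3.9482 J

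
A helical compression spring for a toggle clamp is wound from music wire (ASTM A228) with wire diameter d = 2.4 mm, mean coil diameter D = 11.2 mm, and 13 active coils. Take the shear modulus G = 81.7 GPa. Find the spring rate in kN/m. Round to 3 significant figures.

k = Gd⁴/(8D³N_a) = (81.7×10³ × 2.4⁴) / (8 × 11.2³ × 13)
  = 2.71061e+06 / 146113 = 18.552 N/mm

18.6 kN/m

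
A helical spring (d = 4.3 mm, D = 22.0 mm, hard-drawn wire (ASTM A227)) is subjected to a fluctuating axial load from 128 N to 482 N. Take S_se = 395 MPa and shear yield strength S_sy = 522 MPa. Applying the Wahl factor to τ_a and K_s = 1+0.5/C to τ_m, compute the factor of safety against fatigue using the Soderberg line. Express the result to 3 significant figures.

C = D/d = 22.0/4.3 = 5.1163; K_W = (4C−1)/(4C−4)+0.615/C = 1.3024; K_s = 1+0.5/C = 1.0977
F_a = (F_max−F_min)/2 = 177 N; F_m = (F_max+F_min)/2 = 305 N
τ_a = K_W·8F_aD/(πd³) = 1.3024 × 124.72 = 162.43 MPa
τ_m = K_s·8F_mD/(πd³) = 1.0977 × 214.91 = 235.91 MPa
Soderberg: 1/n_f = τ_a/S_se + τ_m/S_sy = 162.43/395 + 235.91/522 = 0.41123 + 0.45194 = 0.86317
n_f = 1/0.86317 = 1.159

1.16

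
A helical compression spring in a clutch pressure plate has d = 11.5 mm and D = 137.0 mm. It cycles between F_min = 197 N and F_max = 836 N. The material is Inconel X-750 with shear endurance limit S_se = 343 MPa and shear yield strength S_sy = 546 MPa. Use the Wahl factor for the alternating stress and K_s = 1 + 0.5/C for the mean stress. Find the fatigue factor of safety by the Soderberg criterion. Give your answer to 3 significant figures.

2.15

C = D/d = 137.0/11.5 = 11.9130; K_W = (4C−1)/(4C−4)+0.615/C = 1.1203; K_s = 1+0.5/C = 1.0420
F_a = (F_max−F_min)/2 = 319.5 N; F_m = (F_max+F_min)/2 = 516.5 N
τ_a = K_W·8F_aD/(πd³) = 1.1203 × 73.289 = 82.109 MPa
τ_m = K_s·8F_mD/(πd³) = 1.0420 × 118.48 = 123.45 MPa
Soderberg: 1/n_f = τ_a/S_se + τ_m/S_sy = 82.109/343 + 123.45/546 = 0.23939 + 0.22610 = 0.46549
n_f = 1/0.46549 = 2.148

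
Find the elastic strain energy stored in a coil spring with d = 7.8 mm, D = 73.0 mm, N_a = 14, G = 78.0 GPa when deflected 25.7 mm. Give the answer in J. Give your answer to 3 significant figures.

k = Gd⁴/(8D³N_a) = (78.0×10³)(7.8⁴)/(8·73.0³·14) = 6.6265 N/mm
U = ½kδ² = 0.5 × 6.6265 × 25.7² = 2188.4 N·mm = 2.1884 J

2.19 J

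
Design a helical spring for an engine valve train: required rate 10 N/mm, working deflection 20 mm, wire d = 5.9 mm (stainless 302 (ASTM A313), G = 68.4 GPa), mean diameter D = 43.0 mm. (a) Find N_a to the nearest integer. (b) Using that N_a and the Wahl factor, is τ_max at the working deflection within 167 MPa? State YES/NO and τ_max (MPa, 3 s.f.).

(a) 13 coils; (b) YES, τ_max = 129 MPa

N_a = Gd⁴/(8D³k) = (68.4×10³)(5.9⁴)/(8·43.0³·10) = 13.03 → N_a = 13
Actual rate k = Gd⁴/(8D³·13) = 10.024 N/mm
Working load F = kδ = 10.024·20 = 200.47 N
C = 43.0/5.9 = 7.2881; K_W = (4C−1)/(4C−4)+0.615/C = 1.2037
τ_max = K_W·8FD/(πd³) = 1.2037·106.88 = 128.65 MPa
τ_max ≤ 167 MPa → acceptable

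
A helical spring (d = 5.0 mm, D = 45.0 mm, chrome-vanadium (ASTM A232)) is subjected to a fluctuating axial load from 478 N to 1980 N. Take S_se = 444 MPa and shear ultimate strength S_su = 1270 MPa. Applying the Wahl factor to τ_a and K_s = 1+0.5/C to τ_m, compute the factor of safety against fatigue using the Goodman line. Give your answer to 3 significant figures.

0.365

C = D/d = 45.0/5.0 = 9.0000; K_W = (4C−1)/(4C−4)+0.615/C = 1.1621; K_s = 1+0.5/C = 1.0556
F_a = (F_max−F_min)/2 = 751 N; F_m = (F_max+F_min)/2 = 1229 N
τ_a = K_W·8F_aD/(πd³) = 1.1621 × 688.47 = 800.05 MPa
τ_m = K_s·8F_mD/(πd³) = 1.0556 × 1126.7 = 1189.3 MPa
Goodman: 1/n_f = τ_a/S_se + τ_m/S_su = 800.05/444 + 1189.3/1270 = 1.80193 + 0.93642 = 2.7383
n_f = 1/2.7383 = 0.3652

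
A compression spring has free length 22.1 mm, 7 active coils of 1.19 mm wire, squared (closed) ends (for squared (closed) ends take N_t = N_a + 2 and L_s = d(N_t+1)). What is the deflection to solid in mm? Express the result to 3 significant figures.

10.2 mm

N_t = 9; L_s = 1.19·10 = 11.9 mm
δ_solid = L₀ − L_s = 22.1 − 11.9 = 10.2 mm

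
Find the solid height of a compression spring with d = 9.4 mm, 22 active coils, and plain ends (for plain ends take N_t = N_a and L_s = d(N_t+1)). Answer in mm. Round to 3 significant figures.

plain ends: N_t = N_a = 22
L_s = d·(N_t+1) = 9.4 × 23 = 216.2 mm

216 mm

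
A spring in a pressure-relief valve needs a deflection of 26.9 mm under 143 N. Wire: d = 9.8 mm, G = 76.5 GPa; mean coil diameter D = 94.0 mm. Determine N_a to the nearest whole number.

Required rate k = F/δ = 143/26.9 = 5.316 N/mm
N_a = Gd⁴/(8D³k) = (76.5×10³ × 9.8⁴)/(8 × 94.0³ × 5.316)
    = 7.05612e+08 / 3.5323e+07 = 19.98 → 20 coils

20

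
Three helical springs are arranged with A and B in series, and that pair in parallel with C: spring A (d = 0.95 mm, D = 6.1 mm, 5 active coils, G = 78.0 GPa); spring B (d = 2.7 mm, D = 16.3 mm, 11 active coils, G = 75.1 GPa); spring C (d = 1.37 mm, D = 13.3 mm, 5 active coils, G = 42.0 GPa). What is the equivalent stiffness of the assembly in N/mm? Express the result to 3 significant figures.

k_A = Gd⁴/(8D³N_a) = (78.0×10³)(0.95⁴)/(8·6.1³·5) = 6.9974 N/mm
k_B = Gd⁴/(8D³N_a) = (75.1×10³)(2.7⁴)/(8·16.3³·11) = 10.472 N/mm
k_C = Gd⁴/(8D³N_a) = (42.0×10³)(1.37⁴)/(8·13.3³·5) = 1.5722 N/mm
Springs A,B series: k_AB = 1/(1/6.9974+1/10.472) = 4.1947 N/mm; parallel with C: k_eq = 4.1947+1.5722 = 5.7669 N/mm

5.77 N/mm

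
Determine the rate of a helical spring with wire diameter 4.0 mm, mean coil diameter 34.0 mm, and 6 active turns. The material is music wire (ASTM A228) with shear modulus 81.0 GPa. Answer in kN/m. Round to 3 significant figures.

11.0 kN/m

k = Gd⁴/(8D³N_a) = (81.0×10³ × 4.0⁴) / (8 × 34.0³ × 6)
  = 2.0736e+07 / 1.88659e+06 = 10.991 N/mm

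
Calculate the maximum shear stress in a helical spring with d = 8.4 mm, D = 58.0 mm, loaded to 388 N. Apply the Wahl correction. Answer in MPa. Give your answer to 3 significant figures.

118 MPa

Spring index C = D/d = 58.0/8.4 = 6.9048
K_W = (4C−1)/(4C−4) + 0.615/C = 26.619/23.619 + 0.0891 = 1.2161
τ₀ = 8FD/(πd³) = 8·388·58.0/(π·8.4³) = 180032/1862 = 96.686 MPa
τ_max = K·τ₀ = 1.2161 × 96.686 = 117.58 MPa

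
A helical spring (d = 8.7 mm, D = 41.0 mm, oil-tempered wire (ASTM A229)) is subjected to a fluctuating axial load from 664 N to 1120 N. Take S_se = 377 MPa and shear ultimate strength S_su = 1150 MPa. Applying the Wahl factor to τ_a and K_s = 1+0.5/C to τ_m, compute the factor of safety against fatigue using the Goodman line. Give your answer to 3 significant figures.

3.79

C = D/d = 41.0/8.7 = 4.7126; K_W = (4C−1)/(4C−4)+0.615/C = 1.3325; K_s = 1+0.5/C = 1.1061
F_a = (F_max−F_min)/2 = 228 N; F_m = (F_max+F_min)/2 = 892 N
τ_a = K_W·8F_aD/(πd³) = 1.3325 × 36.149 = 48.17 MPa
τ_m = K_s·8F_mD/(πd³) = 1.1061 × 141.43 = 156.43 MPa
Goodman: 1/n_f = τ_a/S_se + τ_m/S_su = 48.17/377 + 156.43/1150 = 0.12777 + 0.13603 = 0.2638
n_f = 1/0.2638 = 3.791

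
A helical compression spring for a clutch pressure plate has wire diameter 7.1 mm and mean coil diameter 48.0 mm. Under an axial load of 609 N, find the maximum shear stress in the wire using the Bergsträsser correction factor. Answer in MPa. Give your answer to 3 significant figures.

Spring index C = D/d = 48.0/7.1 = 6.7606
K_B = (4C+2)/(4C−3) = 29.042/24.042 = 1.2080
τ₀ = 8FD/(πd³) = 8·609·48.0/(π·7.1³) = 233856/1124.4 = 207.98 MPa
τ_max = K·τ₀ = 1.2080 × 207.98 = 251.23 MPa

251 MPa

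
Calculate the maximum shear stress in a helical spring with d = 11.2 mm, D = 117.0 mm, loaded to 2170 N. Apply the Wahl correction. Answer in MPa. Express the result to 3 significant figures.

524 MPa

Spring index C = D/d = 117.0/11.2 = 10.4464
K_W = (4C−1)/(4C−4) + 0.615/C = 40.786/37.786 + 0.0589 = 1.1383
τ₀ = 8FD/(πd³) = 8·2170·117.0/(π·11.2³) = 2.03112e+06/4413.7 = 460.18 MPa
τ_max = K·τ₀ = 1.1383 × 460.18 = 523.81 MPa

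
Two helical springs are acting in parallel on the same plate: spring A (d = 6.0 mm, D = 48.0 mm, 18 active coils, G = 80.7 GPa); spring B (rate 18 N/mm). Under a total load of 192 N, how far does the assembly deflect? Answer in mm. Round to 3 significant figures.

7.82 mm

k_A = Gd⁴/(8D³N_a) = (80.7×10³)(6.0⁴)/(8·48.0³·18) = 6.5674 N/mm
Parallel: k_eq = 6.5674 + 18 = 24.567 N/mm
δ = F/k_eq = 192/24.567 = 7.8152 mm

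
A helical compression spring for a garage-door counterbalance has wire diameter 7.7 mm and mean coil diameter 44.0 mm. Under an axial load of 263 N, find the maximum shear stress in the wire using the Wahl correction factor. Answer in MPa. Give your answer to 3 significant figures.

Spring index C = D/d = 44.0/7.7 = 5.7143
K_W = (4C−1)/(4C−4) + 0.615/C = 21.857/18.857 + 0.1076 = 1.2667
τ₀ = 8FD/(πd³) = 8·263·44.0/(π·7.7³) = 92576/1434.2 = 64.547 MPa
τ_max = K·τ₀ = 1.2667 × 64.547 = 81.763 MPa

81.8 MPa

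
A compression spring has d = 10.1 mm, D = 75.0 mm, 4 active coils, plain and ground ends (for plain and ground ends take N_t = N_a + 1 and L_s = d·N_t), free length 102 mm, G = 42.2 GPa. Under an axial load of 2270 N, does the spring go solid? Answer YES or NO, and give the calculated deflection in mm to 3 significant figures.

YES, δ = 69.8 mm

k = Gd⁴/(8D³N_a) = (42.2×10³)(10.1⁴)/(8·75.0³·4) = 32.529 N/mm
N_t = 5; L_s = 10.1·5 = 50.5 mm; δ_solid = L₀ − L_s = 102 − 50.5 = 51.5 mm
δ = F/k = 2270/32.529 = 69.785 mm
δ ≥ δ_solid → spring goes solid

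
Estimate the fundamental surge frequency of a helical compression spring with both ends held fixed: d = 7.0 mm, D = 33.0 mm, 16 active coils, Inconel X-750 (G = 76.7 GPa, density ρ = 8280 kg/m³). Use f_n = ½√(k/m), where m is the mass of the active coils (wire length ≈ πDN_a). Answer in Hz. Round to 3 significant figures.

k = Gd⁴/(8D³N_a) = (76.7×10³)(7.0⁴)/(8·33.0³·16) = 40.035 N/mm = 40035 N/m
Wire length L = πDN_a = π·33.0·16 = 1658.8 mm
m = ρ·(πd²/4)·L = 8280 × 38.485×10⁻⁶ m² × 1.6588 m = 0.52857 kg
f_n = ½√(k/m) = 0.5·√(40035/0.52857) = 0.5·√(75742) = 137.61 Hz

138 Hz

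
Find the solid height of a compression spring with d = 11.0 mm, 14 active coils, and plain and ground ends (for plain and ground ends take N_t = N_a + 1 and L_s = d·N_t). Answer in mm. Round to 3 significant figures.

plain and ground ends: N_t = N_a + 1 = 14 + 1 = 15
L_s = d·N_t = 11.0 × 15 = 165 mm

165 mm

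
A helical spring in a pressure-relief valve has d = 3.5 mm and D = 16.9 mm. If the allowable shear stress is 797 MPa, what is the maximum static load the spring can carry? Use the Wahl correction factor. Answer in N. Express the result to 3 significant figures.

600 N

C = D/d = 16.9/3.5 = 4.8286
K_W = (4C−1)/(4C−4) + 0.615/C = 18.314/15.314 + 0.1274 = 1.3233
τ_max = K·8FD/(πd³) → F_max = τ_allow·πd³/(8DK)
F_max = 797·π·3.5³/(8·16.9·1.3233) = 1.0735e+05/178.91 = 600.05 N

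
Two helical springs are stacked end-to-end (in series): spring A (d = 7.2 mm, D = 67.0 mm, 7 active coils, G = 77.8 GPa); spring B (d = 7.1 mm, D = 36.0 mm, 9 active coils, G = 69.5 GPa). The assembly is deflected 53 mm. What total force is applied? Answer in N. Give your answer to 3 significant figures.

k_A = Gd⁴/(8D³N_a) = (77.8×10³)(7.2⁴)/(8·67.0³·7) = 12.414 N/mm
k_B = Gd⁴/(8D³N_a) = (69.5×10³)(7.1⁴)/(8·36.0³·9) = 52.575 N/mm
Series: 1/k_eq = 1/12.414 + 1/52.575 = 0.099577; k_eq = 10.042 N/mm
F = k_eq·δ = 10.042·53 = 532.25 N

532 N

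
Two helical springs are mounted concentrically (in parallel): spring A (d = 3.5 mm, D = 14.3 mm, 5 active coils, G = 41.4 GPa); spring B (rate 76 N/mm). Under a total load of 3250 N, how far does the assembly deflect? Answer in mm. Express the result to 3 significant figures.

k_A = Gd⁴/(8D³N_a) = (41.4×10³)(3.5⁴)/(8·14.3³·5) = 53.113 N/mm
Parallel: k_eq = 53.113 + 76 = 129.11 N/mm
δ = F/k_eq = 3250/129.11 = 25.172 mm

25.2 mm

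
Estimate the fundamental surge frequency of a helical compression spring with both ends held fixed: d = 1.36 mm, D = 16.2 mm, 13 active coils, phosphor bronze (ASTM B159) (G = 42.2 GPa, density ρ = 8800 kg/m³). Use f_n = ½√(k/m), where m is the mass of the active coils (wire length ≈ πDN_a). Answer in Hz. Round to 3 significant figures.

98.2 Hz

k = Gd⁴/(8D³N_a) = (42.2×10³)(1.36⁴)/(8·16.2³·13) = 0.3265 N/mm = 326.5 N/m
Wire length L = πDN_a = π·16.2·13 = 661.62 mm
m = ρ·(πd²/4)·L = 8800 × 1.4527×10⁻⁶ m² × 0.66162 m = 0.0084578 kg
f_n = ½√(k/m) = 0.5·√(326.5/0.0084578) = 0.5·√(38604) = 98.239 Hz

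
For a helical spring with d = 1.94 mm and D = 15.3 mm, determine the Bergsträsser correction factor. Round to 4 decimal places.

C = D/d = 15.3/1.94 = 7.8866
K_B = (4C+2)/(4C−3) = 33.546/28.546 = 1.1752

1.1752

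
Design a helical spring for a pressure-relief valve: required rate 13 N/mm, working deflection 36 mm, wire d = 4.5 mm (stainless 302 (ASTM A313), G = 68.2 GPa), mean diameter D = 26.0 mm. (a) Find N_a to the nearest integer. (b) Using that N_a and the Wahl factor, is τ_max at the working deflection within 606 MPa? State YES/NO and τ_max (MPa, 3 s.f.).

(a) 15 coils; (b) YES, τ_max = 438 MPa

N_a = Gd⁴/(8D³k) = (68.2×10³)(4.5⁴)/(8·26.0³·13) = 15.3 → N_a = 15
Actual rate k = Gd⁴/(8D³·15) = 13.26 N/mm
Working load F = kδ = 13.26·36 = 477.35 N
C = 26.0/4.5 = 5.7778; K_W = (4C−1)/(4C−4)+0.615/C = 1.2634
τ_max = K_W·8FD/(πd³) = 1.2634·346.83 = 438.19 MPa
τ_max ≤ 606 MPa → acceptable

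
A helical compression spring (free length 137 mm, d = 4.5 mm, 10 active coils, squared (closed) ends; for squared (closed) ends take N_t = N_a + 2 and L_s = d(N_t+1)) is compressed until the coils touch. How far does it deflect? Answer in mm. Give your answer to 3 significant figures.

78.5 mm

N_t = 12; L_s = 4.5·13 = 58.5 mm
δ_solid = L₀ − L_s = 137 − 58.5 = 78.5 mm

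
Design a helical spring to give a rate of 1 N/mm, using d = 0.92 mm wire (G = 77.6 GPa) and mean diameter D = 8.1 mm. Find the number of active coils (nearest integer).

N_a = Gd⁴/(8D³k) = (77.6×10³ × 0.92⁴)/(8 × 8.1³ × 1)
    = 55592.1 / 4251.53 = 13.08 → 13 coils

13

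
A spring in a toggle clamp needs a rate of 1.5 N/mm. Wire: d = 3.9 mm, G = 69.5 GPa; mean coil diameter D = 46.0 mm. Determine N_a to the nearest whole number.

N_a = Gd⁴/(8D³k) = (69.5×10³ × 3.9⁴)/(8 × 46.0³ × 1.5)
    = 1.60784e+07 / 1.16803e+06 = 13.77 → 14 coils

14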